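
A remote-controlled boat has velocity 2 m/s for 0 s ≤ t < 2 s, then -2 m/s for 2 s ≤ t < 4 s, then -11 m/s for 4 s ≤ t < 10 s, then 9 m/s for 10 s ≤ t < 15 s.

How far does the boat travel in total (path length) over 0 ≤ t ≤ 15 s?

119 m

Total distance travelled is ∫|v| dt — sum the magnitudes of each area piece.
0–2 s: |2| × 2 = 4 m
2–4 s: |-2| × 2 = 4 m
4–10 s: |-11| × 6 = 66 m
10–15 s: |9| × 5 = 45 m
Total distance = 119 m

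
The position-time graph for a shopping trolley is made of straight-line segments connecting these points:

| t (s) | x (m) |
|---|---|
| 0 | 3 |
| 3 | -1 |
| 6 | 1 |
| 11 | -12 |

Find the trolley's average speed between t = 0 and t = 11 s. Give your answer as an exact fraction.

Average speed = (total path length)/(elapsed time); on a piecewise-linear x-t graph the path length is Σ|Δx|.
0–3 s: |Δx| = |-1 − 3| = 4 m
3–6 s: |Δx| = |1 − -1| = 2 m
6–11 s: |Δx| = |-12 − 1| = 13 m
Total path = 19 m; average speed = 19/11 = 19/11 m/s.

19/11 m/s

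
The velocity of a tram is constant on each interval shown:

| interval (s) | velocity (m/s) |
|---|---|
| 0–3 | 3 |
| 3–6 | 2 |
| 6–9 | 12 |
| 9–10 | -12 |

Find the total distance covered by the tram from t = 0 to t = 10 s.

Total distance travelled is ∫|v| dt — sum the magnitudes of each area piece.
0–3 s: |3| × 3 = 9 m
3–6 s: |2| × 3 = 6 m
6–9 s: |12| × 3 = 36 m
9–10 s: |-12| × 1 = 12 m
Total distance = 63 m

63 m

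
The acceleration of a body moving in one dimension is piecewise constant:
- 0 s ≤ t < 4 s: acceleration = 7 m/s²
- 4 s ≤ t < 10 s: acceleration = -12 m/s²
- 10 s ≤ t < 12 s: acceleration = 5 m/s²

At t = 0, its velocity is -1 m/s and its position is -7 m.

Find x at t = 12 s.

On each constant-a segment, Δv = aΔt and Δx = v₀Δt + ½aΔt²; chain segment to segment.
0–4 s: v starts -1 m/s; Δx = -1·4 + ½·7·4² = 52 m; v ends 27 m/s.
4–10 s: v starts 27 m/s; Δx = 27·6 + ½·-12·6² = -54 m; v ends -45 m/s.
10–12 s: v starts -45 m/s; Δx = -45·2 + ½·5·2² = -80 m; v ends -35 m/s.
x(12) = -7 + Σ Δx = -89 m.

-89 m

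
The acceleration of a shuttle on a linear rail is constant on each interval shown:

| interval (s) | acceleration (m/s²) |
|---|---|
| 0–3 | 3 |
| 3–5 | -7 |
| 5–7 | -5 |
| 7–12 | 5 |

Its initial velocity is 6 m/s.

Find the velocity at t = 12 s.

16 m/s

Δv equals the area under the a-t graph; then v = v₀ + Δv.
0–3 s: 3 × 3 = 9 m/s
3–5 s: -7 × 2 = -14 m/s
5–7 s: -5 × 2 = -10 m/s
7–12 s: 5 × 5 = 25 m/s
Δv = 10 m/s, so v(12) = 6 + (10) = 16 m/s.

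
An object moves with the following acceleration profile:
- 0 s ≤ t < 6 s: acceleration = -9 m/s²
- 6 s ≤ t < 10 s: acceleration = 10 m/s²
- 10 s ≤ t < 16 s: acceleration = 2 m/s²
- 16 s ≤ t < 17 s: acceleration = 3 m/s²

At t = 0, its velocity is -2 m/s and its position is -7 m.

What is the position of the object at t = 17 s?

-387.5 m

On each constant-a segment, Δv = aΔt and Δx = v₀Δt + ½aΔt²; chain segment to segment.
0–6 s: v starts -2 m/s; Δx = -2·6 + ½·-9·6² = -174 m; v ends -56 m/s.
6–10 s: v starts -56 m/s; Δx = -56·4 + ½·10·4² = -144 m; v ends -16 m/s.
10–16 s: v starts -16 m/s; Δx = -16·6 + ½·2·6² = -60 m; v ends -4 m/s.
16–17 s: v starts -4 m/s; Δx = -4·1 + ½·3·1² = -2.5 m; v ends -1 m/s.
x(17) = -7 + Σ Δx = -387.5 m.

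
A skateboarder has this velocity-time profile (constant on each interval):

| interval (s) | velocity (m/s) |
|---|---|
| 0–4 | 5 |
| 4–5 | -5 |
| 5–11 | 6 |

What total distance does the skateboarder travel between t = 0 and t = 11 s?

61 m

Distance (not displacement) is the total path length: add the absolute areas under v-t.
0–4 s: |5| × 4 = 20 m
4–5 s: |-5| × 1 = 5 m
5–11 s: |6| × 6 = 36 m
Total distance = 61 m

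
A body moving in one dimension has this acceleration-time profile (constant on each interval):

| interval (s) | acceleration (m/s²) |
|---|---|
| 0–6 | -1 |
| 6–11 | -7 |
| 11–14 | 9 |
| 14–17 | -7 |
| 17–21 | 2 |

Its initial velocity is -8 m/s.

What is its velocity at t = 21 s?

Δv equals the area under the a-t graph; then v = v₀ + Δv.
0–6 s: -1 × 6 = -6 m/s
6–11 s: -7 × 5 = -35 m/s
11–14 s: 9 × 3 = 27 m/s
14–17 s: -7 × 3 = -21 m/s
17–21 s: 2 × 4 = 8 m/s
Δv = -27 m/s, so v(21) = -8 + (-27) = -35 m/s.

-35 m/s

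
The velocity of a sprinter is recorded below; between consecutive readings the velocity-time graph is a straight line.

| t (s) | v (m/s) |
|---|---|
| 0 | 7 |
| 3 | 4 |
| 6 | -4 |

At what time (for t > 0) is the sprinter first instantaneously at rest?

v changes sign on 3–6 s (from 4 to -4); the graph is linear there, so v = 0 at t = 3 + (-4)·(6 − 3)/(-4 − 4) = 4.5 s.

t = 4.5 s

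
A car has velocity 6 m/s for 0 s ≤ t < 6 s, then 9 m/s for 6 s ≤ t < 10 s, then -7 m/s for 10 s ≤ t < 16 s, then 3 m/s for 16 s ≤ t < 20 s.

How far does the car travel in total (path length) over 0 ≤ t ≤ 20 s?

Distance (not displacement) is the total path length: add the absolute areas under v-t.
0–6 s: |6| × 6 = 36 m
6–10 s: |9| × 4 = 36 m
10–16 s: |-7| × 6 = 42 m
16–20 s: |3| × 4 = 12 m
Total distance = 126 m

126 m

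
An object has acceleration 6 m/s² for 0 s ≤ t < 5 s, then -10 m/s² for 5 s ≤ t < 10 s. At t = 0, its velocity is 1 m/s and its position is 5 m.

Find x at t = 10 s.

On each constant-a segment, Δv = aΔt and Δx = v₀Δt + ½aΔt²; chain segment to segment.
0–5 s: v starts 1 m/s; Δx = 1·5 + ½·6·5² = 80 m; v ends 31 m/s.
5–10 s: v starts 31 m/s; Δx = 31·5 + ½·-10·5² = 30 m; v ends -19 m/s.
x(10) = 5 + Σ Δx = 115 m.

115 m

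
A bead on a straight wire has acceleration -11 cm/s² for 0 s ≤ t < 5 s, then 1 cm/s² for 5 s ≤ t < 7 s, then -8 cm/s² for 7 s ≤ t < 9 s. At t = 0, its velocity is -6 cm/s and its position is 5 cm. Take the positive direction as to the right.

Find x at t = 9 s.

On each constant-a segment, Δv = aΔt and Δx = v₀Δt + ½aΔt²; chain segment to segment.
0–5 s: v starts -6 cm/s; Δx = -6·5 + ½·-11·5² = -167.5 cm; v ends -61 cm/s.
5–7 s: v starts -61 cm/s; Δx = -61·2 + ½·1·2² = -120 cm; v ends -59 cm/s.
7–9 s: v starts -59 cm/s; Δx = -59·2 + ½·-8·2² = -134 cm; v ends -75 cm/s.
x(9) = 5 + Σ Δx = -416.5 cm.

-416.5 cm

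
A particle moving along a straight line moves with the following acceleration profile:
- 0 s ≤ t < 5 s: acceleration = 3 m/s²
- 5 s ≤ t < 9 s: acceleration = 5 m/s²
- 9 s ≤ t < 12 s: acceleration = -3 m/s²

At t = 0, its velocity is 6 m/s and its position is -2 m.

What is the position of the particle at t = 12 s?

299 m

On each constant-a segment, Δv = aΔt and Δx = v₀Δt + ½aΔt²; chain segment to segment.
0–5 s: v starts 6 m/s; Δx = 6·5 + ½·3·5² = 67.5 m; v ends 21 m/s.
5–9 s: v starts 21 m/s; Δx = 21·4 + ½·5·4² = 124 m; v ends 41 m/s.
9–12 s: v starts 41 m/s; Δx = 41·3 + ½·-3·3² = 109.5 m; v ends 32 m/s.
x(12) = -2 + Σ Δx = 299 m.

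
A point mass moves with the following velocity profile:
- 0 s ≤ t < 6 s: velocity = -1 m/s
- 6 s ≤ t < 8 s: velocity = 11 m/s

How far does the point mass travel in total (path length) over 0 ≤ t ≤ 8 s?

Distance (not displacement) is the total path length: add the absolute areas under v-t.
0–6 s: |-1| × 6 = 6 m
6–8 s: |11| × 2 = 22 m
Total distance = 28 m

28 m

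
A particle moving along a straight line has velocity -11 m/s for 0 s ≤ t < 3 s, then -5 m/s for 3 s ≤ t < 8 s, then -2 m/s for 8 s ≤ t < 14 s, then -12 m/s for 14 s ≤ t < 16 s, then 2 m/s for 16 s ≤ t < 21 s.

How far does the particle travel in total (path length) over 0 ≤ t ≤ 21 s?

104 m

Distance (not displacement) is the total path length: add the absolute areas under v-t.
0–3 s: |-11| × 3 = 33 m
3–8 s: |-5| × 5 = 25 m
8–14 s: |-2| × 6 = 12 m
14–16 s: |-12| × 2 = 24 m
16–21 s: |2| × 5 = 10 m
Total distance = 104 m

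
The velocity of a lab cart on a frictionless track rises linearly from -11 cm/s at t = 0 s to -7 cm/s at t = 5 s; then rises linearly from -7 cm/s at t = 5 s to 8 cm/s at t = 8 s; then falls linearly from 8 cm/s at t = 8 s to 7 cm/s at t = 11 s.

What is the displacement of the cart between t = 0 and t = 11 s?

-21 cm

Net displacement equals the area under the velocity-time graph (areas below the axis count negative).
0–5 s: ½(-11 + -7)(5) = -45 cm
5–8 s: ½(-7 + 8)(3) = 1.5 cm
8–11 s: ½(8 + 7)(3) = 22.5 cm
Net displacement = -21 cm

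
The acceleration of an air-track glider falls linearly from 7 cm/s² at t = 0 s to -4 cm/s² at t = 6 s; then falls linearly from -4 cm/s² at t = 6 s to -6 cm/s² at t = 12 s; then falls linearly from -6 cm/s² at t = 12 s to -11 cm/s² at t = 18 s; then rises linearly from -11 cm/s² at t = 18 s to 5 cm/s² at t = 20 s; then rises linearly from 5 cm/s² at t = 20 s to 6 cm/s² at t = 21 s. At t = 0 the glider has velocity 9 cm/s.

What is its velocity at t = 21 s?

-63.5 cm/s

Δv equals the area under the a-t graph; then v = v₀ + Δv.
0–6 s: ½(7 + -4)(6) = 9 cm/s
6–12 s: ½(-4 + -6)(6) = -30 cm/s
12–18 s: ½(-6 + -11)(6) = -51 cm/s
18–20 s: ½(-11 + 5)(2) = -6 cm/s
20–21 s: ½(5 + 6)(1) = 5.5 cm/s
Δv = -72.5 cm/s, so v(21) = 9 + (-72.5) = -63.5 cm/s.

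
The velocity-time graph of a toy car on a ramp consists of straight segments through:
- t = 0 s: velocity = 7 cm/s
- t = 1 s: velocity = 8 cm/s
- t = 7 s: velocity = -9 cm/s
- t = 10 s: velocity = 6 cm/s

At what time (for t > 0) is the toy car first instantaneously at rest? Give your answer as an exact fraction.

v changes sign on 1–7 s (from 8 to -9); the graph is linear there, so v = 0 at t = 1 + (-8)·(7 − 1)/(-9 − 8) = 65/17 s.

t = 65/17 s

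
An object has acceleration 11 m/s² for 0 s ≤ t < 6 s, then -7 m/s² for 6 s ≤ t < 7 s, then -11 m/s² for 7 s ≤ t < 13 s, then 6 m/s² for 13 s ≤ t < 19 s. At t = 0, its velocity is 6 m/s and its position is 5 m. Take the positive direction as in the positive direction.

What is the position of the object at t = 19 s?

On each constant-a segment, Δv = aΔt and Δx = v₀Δt + ½aΔt²; chain segment to segment.
0–6 s: v starts 6 m/s; Δx = 6·6 + ½·11·6² = 234 m; v ends 72 m/s.
6–7 s: v starts 72 m/s; Δx = 72·1 + ½·-7·1² = 68.5 m; v ends 65 m/s.
7–13 s: v starts 65 m/s; Δx = 65·6 + ½·-11·6² = 192 m; v ends -1 m/s.
13–19 s: v starts -1 m/s; Δx = -1·6 + ½·6·6² = 102 m; v ends 35 m/s.
x(19) = 5 + Σ Δx = 601.5 m.

601.5 m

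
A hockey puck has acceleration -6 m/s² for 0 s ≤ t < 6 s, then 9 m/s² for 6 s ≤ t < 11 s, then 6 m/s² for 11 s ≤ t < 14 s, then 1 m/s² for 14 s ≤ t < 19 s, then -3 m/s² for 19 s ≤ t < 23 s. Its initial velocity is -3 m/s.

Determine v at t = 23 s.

17 m/s

Δv equals the area under the a-t graph; then v = v₀ + Δv.
0–6 s: -6 × 6 = -36 m/s
6–11 s: 9 × 5 = 45 m/s
11–14 s: 6 × 3 = 18 m/s
14–19 s: 1 × 5 = 5 m/s
19–23 s: -3 × 4 = -12 m/s
Δv = 20 m/s, so v(23) = -3 + (20) = 17 m/s.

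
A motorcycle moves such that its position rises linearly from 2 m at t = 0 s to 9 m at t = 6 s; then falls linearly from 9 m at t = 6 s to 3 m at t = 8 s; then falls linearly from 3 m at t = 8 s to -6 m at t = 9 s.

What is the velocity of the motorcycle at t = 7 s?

Velocity is the slope of the x-t graph on 6–8 s: (3 − 9)/(8 − 6) = -3 m/s.

-3 m/s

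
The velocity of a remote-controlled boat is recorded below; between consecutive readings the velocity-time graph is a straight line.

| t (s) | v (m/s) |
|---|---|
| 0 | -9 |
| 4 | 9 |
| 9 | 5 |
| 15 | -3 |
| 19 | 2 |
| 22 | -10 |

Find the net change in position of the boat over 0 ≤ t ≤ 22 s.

27 m

Net displacement equals the area under the velocity-time graph (areas below the axis count negative).
0–4 s: ½(-9 + 9)(4) = 0 m
4–9 s: ½(9 + 5)(5) = 35 m
9–15 s: ½(5 + -3)(6) = 6 m
15–19 s: ½(-3 + 2)(4) = -2 m
19–22 s: ½(2 + -10)(3) = -12 m
Net displacement = 27 m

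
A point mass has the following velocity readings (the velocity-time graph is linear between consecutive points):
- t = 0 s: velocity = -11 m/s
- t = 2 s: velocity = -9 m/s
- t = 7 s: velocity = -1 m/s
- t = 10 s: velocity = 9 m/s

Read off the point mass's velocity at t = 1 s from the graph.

On 0–2 s the graph is linear from -11 to -9 m/s: v(1) = -11 + (-9 − -11)·(1 − 0)/(2 − 0) = -10 m/s.

-10 m/s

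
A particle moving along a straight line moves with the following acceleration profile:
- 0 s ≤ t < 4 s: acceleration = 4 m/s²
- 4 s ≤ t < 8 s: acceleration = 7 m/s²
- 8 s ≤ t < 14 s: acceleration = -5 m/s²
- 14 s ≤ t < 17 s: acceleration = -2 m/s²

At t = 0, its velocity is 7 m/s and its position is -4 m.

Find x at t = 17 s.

On each constant-a segment, Δv = aΔt and Δx = v₀Δt + ½aΔt²; chain segment to segment.
0–4 s: v starts 7 m/s; Δx = 7·4 + ½·4·4² = 60 m; v ends 23 m/s.
4–8 s: v starts 23 m/s; Δx = 23·4 + ½·7·4² = 148 m; v ends 51 m/s.
8–14 s: v starts 51 m/s; Δx = 51·6 + ½·-5·6² = 216 m; v ends 21 m/s.
14–17 s: v starts 21 m/s; Δx = 21·3 + ½·-2·3² = 54 m; v ends 15 m/s.
x(17) = -4 + Σ Δx = 474 m.

474 m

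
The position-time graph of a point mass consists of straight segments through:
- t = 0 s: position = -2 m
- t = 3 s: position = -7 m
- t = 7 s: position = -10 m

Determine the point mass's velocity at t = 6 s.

Velocity is the slope of the x-t graph on 3–7 s: (-10 − -7)/(7 − 3) = -0.75 m/s.

-0.75 m/s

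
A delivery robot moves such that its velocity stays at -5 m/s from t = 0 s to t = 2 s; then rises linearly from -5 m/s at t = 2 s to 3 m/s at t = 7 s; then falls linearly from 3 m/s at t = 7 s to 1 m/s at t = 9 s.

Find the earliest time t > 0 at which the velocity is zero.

v changes sign on 2–7 s (from -5 to 3); the graph is linear there, so v = 0 at t = 2 + (5)·(7 − 2)/(3 − -5) = 5.125 s.

t = 5.125 s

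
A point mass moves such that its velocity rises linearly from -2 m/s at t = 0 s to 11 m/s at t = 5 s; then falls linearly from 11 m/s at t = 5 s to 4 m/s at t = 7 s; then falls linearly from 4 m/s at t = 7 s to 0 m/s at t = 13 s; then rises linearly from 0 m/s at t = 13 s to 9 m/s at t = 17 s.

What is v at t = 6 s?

On 5–7 s the graph is linear from 11 to 4 m/s: v(6) = 11 + (4 − 11)·(6 − 5)/(7 − 5) = 7.5 m/s.

7.5 m/s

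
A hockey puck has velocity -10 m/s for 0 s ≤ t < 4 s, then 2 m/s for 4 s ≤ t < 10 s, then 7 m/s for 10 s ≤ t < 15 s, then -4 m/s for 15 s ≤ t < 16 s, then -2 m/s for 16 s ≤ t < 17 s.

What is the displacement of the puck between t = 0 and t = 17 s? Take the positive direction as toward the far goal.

1 m

Net displacement equals the area under the velocity-time graph (areas below the axis count negative).
0–4 s: -10 × 4 = -40 m
4–10 s: 2 × 6 = 12 m
10–15 s: 7 × 5 = 35 m
15–16 s: -4 × 1 = -4 m
16–17 s: -2 × 1 = -2 m
Net displacement = 1 m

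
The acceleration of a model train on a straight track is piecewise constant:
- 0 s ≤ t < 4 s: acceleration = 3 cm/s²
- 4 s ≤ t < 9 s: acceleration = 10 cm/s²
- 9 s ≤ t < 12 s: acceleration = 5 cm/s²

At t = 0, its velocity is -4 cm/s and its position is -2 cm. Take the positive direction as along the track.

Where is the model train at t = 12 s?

On each constant-a segment, Δv = aΔt and Δx = v₀Δt + ½aΔt²; chain segment to segment.
0–4 s: v starts -4 cm/s; Δx = -4·4 + ½·3·4² = 8 cm; v ends 8 cm/s.
4–9 s: v starts 8 cm/s; Δx = 8·5 + ½·10·5² = 165 cm; v ends 58 cm/s.
9–12 s: v starts 58 cm/s; Δx = 58·3 + ½·5·3² = 196.5 cm; v ends 73 cm/s.
x(12) = -2 + Σ Δx = 367.5 cm.

367.5 cm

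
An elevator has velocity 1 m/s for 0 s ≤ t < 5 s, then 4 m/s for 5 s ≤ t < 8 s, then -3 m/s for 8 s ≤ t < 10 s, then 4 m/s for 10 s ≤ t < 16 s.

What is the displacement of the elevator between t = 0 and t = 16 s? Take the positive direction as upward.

Displacement is the signed area under the v-t curve.
0–5 s: 1 × 5 = 5 m
5–8 s: 4 × 3 = 12 m
8–10 s: -3 × 2 = -6 m
10–16 s: 4 × 6 = 24 m
Net displacement = 35 m

35 m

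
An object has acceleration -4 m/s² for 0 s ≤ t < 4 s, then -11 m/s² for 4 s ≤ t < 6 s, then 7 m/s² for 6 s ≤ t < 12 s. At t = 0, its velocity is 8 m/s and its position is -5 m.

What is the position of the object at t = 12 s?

On each constant-a segment, Δv = aΔt and Δx = v₀Δt + ½aΔt²; chain segment to segment.
0–4 s: v starts 8 m/s; Δx = 8·4 + ½·-4·4² = 0 m; v ends -8 m/s.
4–6 s: v starts -8 m/s; Δx = -8·2 + ½·-11·2² = -38 m; v ends -30 m/s.
6–12 s: v starts -30 m/s; Δx = -30·6 + ½·7·6² = -54 m; v ends 12 m/s.
x(12) = -5 + Σ Δx = -97 m.

-97 m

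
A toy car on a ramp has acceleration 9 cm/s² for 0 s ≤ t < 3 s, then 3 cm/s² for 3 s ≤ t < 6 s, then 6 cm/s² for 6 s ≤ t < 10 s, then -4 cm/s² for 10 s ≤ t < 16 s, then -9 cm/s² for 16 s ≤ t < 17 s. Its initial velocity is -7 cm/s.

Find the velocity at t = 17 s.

20 cm/s

Δv equals the area under the a-t graph; then v = v₀ + Δv.
0–3 s: 9 × 3 = 27 cm/s
3–6 s: 3 × 3 = 9 cm/s
6–10 s: 6 × 4 = 24 cm/s
10–16 s: -4 × 6 = -24 cm/s
16–17 s: -9 × 1 = -9 cm/s
Δv = 27 cm/s, so v(17) = -7 + (27) = 20 cm/s.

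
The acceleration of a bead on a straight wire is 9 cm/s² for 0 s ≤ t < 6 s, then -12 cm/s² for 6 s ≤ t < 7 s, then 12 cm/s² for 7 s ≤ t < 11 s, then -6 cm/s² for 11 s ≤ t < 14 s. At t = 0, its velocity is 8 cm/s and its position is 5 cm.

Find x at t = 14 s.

On each constant-a segment, Δv = aΔt and Δx = v₀Δt + ½aΔt²; chain segment to segment.
0–6 s: v starts 8 cm/s; Δx = 8·6 + ½·9·6² = 210 cm; v ends 62 cm/s.
6–7 s: v starts 62 cm/s; Δx = 62·1 + ½·-12·1² = 56 cm; v ends 50 cm/s.
7–11 s: v starts 50 cm/s; Δx = 50·4 + ½·12·4² = 296 cm; v ends 98 cm/s.
11–14 s: v starts 98 cm/s; Δx = 98·3 + ½·-6·3² = 267 cm; v ends 80 cm/s.
x(14) = 5 + Σ Δx = 834 cm.

834 cm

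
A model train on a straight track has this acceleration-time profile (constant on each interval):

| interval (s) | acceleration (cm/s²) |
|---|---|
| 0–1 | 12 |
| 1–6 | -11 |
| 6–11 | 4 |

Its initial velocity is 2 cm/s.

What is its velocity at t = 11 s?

Δv equals the area under the a-t graph; then v = v₀ + Δv.
0–1 s: 12 × 1 = 12 cm/s
1–6 s: -11 × 5 = -55 cm/s
6–11 s: 4 × 5 = 20 cm/s
Δv = -23 cm/s, so v(11) = 2 + (-23) = -21 cm/s.

-21 cm/s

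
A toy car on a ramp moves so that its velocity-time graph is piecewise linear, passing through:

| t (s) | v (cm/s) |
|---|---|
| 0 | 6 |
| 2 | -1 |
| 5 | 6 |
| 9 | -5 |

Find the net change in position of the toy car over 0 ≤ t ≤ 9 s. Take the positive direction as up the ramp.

Net displacement equals the area under the velocity-time graph (areas below the axis count negative).
0–2 s: ½(6 + -1)(2) = 5 cm
2–5 s: ½(-1 + 6)(3) = 7.5 cm
5–9 s: ½(6 + -5)(4) = 2 cm
Net displacement = 14.5 cm

14.5 cm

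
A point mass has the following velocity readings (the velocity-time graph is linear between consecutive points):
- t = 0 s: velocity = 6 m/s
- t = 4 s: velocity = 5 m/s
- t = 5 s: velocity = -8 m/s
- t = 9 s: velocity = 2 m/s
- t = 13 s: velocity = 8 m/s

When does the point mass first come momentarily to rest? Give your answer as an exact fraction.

t = 57/13 s

v changes sign on 4–5 s (from 5 to -8); the graph is linear there, so v = 0 at t = 4 + (-5)·(5 − 4)/(-8 − 5) = 57/13 s.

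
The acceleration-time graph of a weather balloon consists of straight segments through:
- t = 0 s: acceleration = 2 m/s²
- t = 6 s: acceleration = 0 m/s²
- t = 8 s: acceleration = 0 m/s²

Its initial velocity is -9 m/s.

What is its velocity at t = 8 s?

Δv equals the area under the a-t graph; then v = v₀ + Δv.
0–6 s: ½(2 + 0)(6) = 6 m/s
6–8 s: 0 × 2 = 0 m/s
Δv = 6 m/s, so v(8) = -9 + (6) = -3 m/s.

-3 m/s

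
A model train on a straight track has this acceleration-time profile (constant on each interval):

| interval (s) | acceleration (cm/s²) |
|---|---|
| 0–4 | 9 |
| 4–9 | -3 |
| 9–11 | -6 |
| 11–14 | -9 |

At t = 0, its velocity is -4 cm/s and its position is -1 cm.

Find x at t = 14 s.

On each constant-a segment, Δv = aΔt and Δx = v₀Δt + ½aΔt²; chain segment to segment.
0–4 s: v starts -4 cm/s; Δx = -4·4 + ½·9·4² = 56 cm; v ends 32 cm/s.
4–9 s: v starts 32 cm/s; Δx = 32·5 + ½·-3·5² = 122.5 cm; v ends 17 cm/s.
9–11 s: v starts 17 cm/s; Δx = 17·2 + ½·-6·2² = 22 cm; v ends 5 cm/s.
11–14 s: v starts 5 cm/s; Δx = 5·3 + ½·-9·3² = -25.5 cm; v ends -22 cm/s.
x(14) = -1 + Σ Δx = 174 cm.

174 cm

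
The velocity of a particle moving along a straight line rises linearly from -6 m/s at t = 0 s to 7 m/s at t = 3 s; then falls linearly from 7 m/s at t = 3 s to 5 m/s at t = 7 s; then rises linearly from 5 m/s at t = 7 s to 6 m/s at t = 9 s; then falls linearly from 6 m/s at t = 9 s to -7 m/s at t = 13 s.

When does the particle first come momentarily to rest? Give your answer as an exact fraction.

v changes sign on 0–3 s (from -6 to 7); the graph is linear there, so v = 0 at t = 0 + (6)·(3 − 0)/(7 − -6) = 18/13 s.

t = 18/13 s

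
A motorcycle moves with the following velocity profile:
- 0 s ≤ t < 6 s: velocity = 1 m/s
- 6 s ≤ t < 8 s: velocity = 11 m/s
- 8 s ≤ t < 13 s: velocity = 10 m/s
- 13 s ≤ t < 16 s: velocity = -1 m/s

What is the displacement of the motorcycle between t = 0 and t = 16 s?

Displacement is the signed area under the v-t curve.
0–6 s: 1 × 6 = 6 m
6–8 s: 11 × 2 = 22 m
8–13 s: 10 × 5 = 50 m
13–16 s: -1 × 3 = -3 m
Net displacement = 75 m

75 m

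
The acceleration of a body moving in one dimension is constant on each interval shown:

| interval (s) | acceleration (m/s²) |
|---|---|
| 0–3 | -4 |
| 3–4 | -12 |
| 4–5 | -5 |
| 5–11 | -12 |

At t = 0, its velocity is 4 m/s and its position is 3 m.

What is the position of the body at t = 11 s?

On each constant-a segment, Δv = aΔt and Δx = v₀Δt + ½aΔt²; chain segment to segment.
0–3 s: v starts 4 m/s; Δx = 4·3 + ½·-4·3² = -6 m; v ends -8 m/s.
3–4 s: v starts -8 m/s; Δx = -8·1 + ½·-12·1² = -14 m; v ends -20 m/s.
4–5 s: v starts -20 m/s; Δx = -20·1 + ½·-5·1² = -22.5 m; v ends -25 m/s.
5–11 s: v starts -25 m/s; Δx = -25·6 + ½·-12·6² = -366 m; v ends -97 m/s.
x(11) = 3 + Σ Δx = -405.5 m.

-405.5 m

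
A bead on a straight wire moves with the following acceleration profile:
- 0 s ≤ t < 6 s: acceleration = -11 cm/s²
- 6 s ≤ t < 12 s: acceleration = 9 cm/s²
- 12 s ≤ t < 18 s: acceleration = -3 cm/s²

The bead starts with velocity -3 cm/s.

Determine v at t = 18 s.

-33 cm/s

Δv equals the area under the a-t graph; then v = v₀ + Δv.
0–6 s: -11 × 6 = -66 cm/s
6–12 s: 9 × 6 = 54 cm/s
12–18 s: -3 × 6 = -18 cm/s
Δv = -30 cm/s, so v(18) = -3 + (-30) = -33 cm/s.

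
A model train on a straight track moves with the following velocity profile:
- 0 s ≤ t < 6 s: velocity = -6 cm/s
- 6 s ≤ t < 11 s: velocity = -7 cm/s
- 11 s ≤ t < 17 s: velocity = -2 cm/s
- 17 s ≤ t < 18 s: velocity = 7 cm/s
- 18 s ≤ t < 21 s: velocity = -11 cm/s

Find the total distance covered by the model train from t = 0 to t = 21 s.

123 cm

Total distance travelled is ∫|v| dt — sum the magnitudes of each area piece.
0–6 s: |-6| × 6 = 36 cm
6–11 s: |-7| × 5 = 35 cm
11–17 s: |-2| × 6 = 12 cm
17–18 s: |7| × 1 = 7 cm
18–21 s: |-11| × 3 = 33 cm
Total distance = 123 cm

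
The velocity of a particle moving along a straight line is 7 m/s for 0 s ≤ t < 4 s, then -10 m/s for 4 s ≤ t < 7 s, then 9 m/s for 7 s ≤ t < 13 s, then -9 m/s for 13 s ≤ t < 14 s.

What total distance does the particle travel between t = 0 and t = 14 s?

Distance (not displacement) is the total path length: add the absolute areas under v-t.
0–4 s: |7| × 4 = 28 m
4–7 s: |-10| × 3 = 30 m
7–13 s: |9| × 6 = 54 m
13–14 s: |-9| × 1 = 9 m
Total distance = 121 m

121 m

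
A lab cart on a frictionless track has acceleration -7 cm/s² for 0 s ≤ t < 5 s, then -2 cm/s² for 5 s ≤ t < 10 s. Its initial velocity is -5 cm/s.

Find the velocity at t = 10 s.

Δv equals the area under the a-t graph; then v = v₀ + Δv.
0–5 s: -7 × 5 = -35 cm/s
5–10 s: -2 × 5 = -10 cm/s
Δv = -45 cm/s, so v(10) = -5 + (-45) = -50 cm/s.

-50 cm/s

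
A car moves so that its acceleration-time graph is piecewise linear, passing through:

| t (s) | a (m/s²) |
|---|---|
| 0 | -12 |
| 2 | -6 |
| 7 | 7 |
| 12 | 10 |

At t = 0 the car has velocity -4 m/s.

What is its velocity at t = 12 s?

23 m/s

Δv equals the area under the a-t graph; then v = v₀ + Δv.
0–2 s: ½(-12 + -6)(2) = -18 m/s
2–7 s: ½(-6 + 7)(5) = 2.5 m/s
7–12 s: ½(7 + 10)(5) = 42.5 m/s
Δv = 27 m/s, so v(12) = -4 + (27) = 23 m/s.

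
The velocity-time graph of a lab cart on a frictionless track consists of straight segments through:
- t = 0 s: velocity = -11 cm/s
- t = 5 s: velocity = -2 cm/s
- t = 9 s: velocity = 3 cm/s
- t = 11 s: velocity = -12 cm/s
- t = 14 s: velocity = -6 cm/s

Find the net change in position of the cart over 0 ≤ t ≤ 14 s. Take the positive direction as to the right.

Net displacement equals the area under the velocity-time graph (areas below the axis count negative).
0–5 s: ½(-11 + -2)(5) = -32.5 cm
5–9 s: ½(-2 + 3)(4) = 2 cm
9–11 s: ½(3 + -12)(2) = -9 cm
11–14 s: ½(-12 + -6)(3) = -27 cm
Net displacement = -66.5 cm

-66.5 cm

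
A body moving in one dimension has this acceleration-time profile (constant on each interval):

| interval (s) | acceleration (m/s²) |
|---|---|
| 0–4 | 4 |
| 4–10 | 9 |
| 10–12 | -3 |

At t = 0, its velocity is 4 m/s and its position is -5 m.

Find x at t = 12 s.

467 m

On each constant-a segment, Δv = aΔt and Δx = v₀Δt + ½aΔt²; chain segment to segment.
0–4 s: v starts 4 m/s; Δx = 4·4 + ½·4·4² = 48 m; v ends 20 m/s.
4–10 s: v starts 20 m/s; Δx = 20·6 + ½·9·6² = 282 m; v ends 74 m/s.
10–12 s: v starts 74 m/s; Δx = 74·2 + ½·-3·2² = 142 m; v ends 68 m/s.
x(12) = -5 + Σ Δx = 467 m.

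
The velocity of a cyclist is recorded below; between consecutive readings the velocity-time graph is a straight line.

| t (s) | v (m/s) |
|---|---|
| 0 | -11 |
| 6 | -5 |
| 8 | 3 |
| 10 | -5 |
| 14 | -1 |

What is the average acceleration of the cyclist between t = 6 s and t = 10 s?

Average acceleration = Δv/Δt = (-5 − -5)/(10 − 6) = 0 m/s².

0 m/s²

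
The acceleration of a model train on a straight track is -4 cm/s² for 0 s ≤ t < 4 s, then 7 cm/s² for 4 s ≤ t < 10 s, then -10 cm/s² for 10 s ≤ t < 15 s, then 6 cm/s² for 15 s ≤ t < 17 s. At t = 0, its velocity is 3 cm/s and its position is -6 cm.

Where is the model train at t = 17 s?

On each constant-a segment, Δv = aΔt and Δx = v₀Δt + ½aΔt²; chain segment to segment.
0–4 s: v starts 3 cm/s; Δx = 3·4 + ½·-4·4² = -20 cm; v ends -13 cm/s.
4–10 s: v starts -13 cm/s; Δx = -13·6 + ½·7·6² = 48 cm; v ends 29 cm/s.
10–15 s: v starts 29 cm/s; Δx = 29·5 + ½·-10·5² = 20 cm; v ends -21 cm/s.
15–17 s: v starts -21 cm/s; Δx = -21·2 + ½·6·2² = -30 cm; v ends -9 cm/s.
x(17) = -6 + Σ Δx = 12 cm.

12 cm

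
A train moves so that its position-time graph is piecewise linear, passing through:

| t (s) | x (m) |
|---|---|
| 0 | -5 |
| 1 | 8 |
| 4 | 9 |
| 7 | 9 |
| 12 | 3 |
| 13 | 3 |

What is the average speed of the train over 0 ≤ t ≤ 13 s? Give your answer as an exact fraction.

Average speed = (total path length)/(elapsed time); on a piecewise-linear x-t graph the path length is Σ|Δx|.
0–1 s: |Δx| = |8 − -5| = 13 m
1–4 s: |Δx| = |9 − 8| = 1 m
4–7 s: |Δx| = |9 − 9| = 0 m
7–12 s: |Δx| = |3 − 9| = 6 m
12–13 s: |Δx| = |3 − 3| = 0 m
Total path = 20 m; average speed = 20/13 = 20/13 m/s.

20/13 m/s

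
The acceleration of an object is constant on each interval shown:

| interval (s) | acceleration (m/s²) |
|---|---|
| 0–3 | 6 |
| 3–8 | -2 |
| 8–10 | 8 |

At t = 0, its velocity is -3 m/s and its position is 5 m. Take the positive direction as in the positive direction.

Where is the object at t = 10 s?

On each constant-a segment, Δv = aΔt and Δx = v₀Δt + ½aΔt²; chain segment to segment.
0–3 s: v starts -3 m/s; Δx = -3·3 + ½·6·3² = 18 m; v ends 15 m/s.
3–8 s: v starts 15 m/s; Δx = 15·5 + ½·-2·5² = 50 m; v ends 5 m/s.
8–10 s: v starts 5 m/s; Δx = 5·2 + ½·8·2² = 26 m; v ends 21 m/s.
x(10) = 5 + Σ Δx = 99 m.

99 m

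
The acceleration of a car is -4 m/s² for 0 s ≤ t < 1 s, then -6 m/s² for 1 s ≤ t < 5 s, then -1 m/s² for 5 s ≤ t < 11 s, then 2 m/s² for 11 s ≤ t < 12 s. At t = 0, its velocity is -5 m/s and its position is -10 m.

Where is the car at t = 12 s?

-355 m

On each constant-a segment, Δv = aΔt and Δx = v₀Δt + ½aΔt²; chain segment to segment.
0–1 s: v starts -5 m/s; Δx = -5·1 + ½·-4·1² = -7 m; v ends -9 m/s.
1–5 s: v starts -9 m/s; Δx = -9·4 + ½·-6·4² = -84 m; v ends -33 m/s.
5–11 s: v starts -33 m/s; Δx = -33·6 + ½·-1·6² = -216 m; v ends -39 m/s.
11–12 s: v starts -39 m/s; Δx = -39·1 + ½·2·1² = -38 m; v ends -37 m/s.
x(12) = -10 + Σ Δx = -355 m.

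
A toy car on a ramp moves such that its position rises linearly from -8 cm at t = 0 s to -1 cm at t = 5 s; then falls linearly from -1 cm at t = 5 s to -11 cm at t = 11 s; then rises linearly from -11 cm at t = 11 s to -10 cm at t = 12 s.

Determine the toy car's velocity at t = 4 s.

Velocity is the slope of the x-t graph on 0–5 s: (-1 − -8)/(5 − 0) = 1.4 cm/s.

1.4 cm/s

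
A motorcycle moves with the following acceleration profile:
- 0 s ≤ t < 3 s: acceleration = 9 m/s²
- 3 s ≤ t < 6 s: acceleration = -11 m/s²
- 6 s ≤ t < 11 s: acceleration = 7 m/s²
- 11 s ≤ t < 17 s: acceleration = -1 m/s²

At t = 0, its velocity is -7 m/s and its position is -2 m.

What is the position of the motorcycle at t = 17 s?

On each constant-a segment, Δv = aΔt and Δx = v₀Δt + ½aΔt²; chain segment to segment.
0–3 s: v starts -7 m/s; Δx = -7·3 + ½·9·3² = 19.5 m; v ends 20 m/s.
3–6 s: v starts 20 m/s; Δx = 20·3 + ½·-11·3² = 10.5 m; v ends -13 m/s.
6–11 s: v starts -13 m/s; Δx = -13·5 + ½·7·5² = 22.5 m; v ends 22 m/s.
11–17 s: v starts 22 m/s; Δx = 22·6 + ½·-1·6² = 114 m; v ends 16 m/s.
x(17) = -2 + Σ Δx = 164.5 m.

164.5 m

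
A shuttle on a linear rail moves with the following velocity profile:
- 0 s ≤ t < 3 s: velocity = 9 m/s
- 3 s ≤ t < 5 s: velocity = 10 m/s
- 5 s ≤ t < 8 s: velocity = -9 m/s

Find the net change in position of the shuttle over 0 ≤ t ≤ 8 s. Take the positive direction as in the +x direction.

Net displacement equals the area under the velocity-time graph (areas below the axis count negative).
0–3 s: 9 × 3 = 27 m
3–5 s: 10 × 2 = 20 m
5–8 s: -9 × 3 = -27 m
Net displacement = 20 m

20 m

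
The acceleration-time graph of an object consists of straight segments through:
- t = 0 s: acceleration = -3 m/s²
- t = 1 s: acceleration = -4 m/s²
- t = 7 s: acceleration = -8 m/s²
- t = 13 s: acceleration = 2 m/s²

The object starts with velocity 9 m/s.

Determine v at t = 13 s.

-48.5 m/s

Δv equals the area under the a-t graph; then v = v₀ + Δv.
0–1 s: ½(-3 + -4)(1) = -3.5 m/s
1–7 s: ½(-4 + -8)(6) = -36 m/s
7–13 s: ½(-8 + 2)(6) = -18 m/s
Δv = -57.5 m/s, so v(13) = 9 + (-57.5) = -48.5 m/s.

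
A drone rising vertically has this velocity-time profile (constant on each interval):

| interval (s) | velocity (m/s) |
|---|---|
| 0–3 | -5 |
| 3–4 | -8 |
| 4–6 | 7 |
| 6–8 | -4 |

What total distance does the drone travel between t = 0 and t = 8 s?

45 m

Distance (not displacement) is the total path length: add the absolute areas under v-t.
0–3 s: |-5| × 3 = 15 m
3–4 s: |-8| × 1 = 8 m
4–6 s: |7| × 2 = 14 m
6–8 s: |-4| × 2 = 8 m
Total distance = 45 m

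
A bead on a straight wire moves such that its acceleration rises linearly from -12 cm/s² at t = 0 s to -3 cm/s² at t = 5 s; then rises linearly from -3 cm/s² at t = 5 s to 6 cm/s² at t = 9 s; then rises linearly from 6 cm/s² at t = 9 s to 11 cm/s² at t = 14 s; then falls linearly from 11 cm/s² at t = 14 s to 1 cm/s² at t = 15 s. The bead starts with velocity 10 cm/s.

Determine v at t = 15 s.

27 cm/s

Δv equals the area under the a-t graph; then v = v₀ + Δv.
0–5 s: ½(-12 + -3)(5) = -37.5 cm/s
5–9 s: ½(-3 + 6)(4) = 6 cm/s
9–14 s: ½(6 + 11)(5) = 42.5 cm/s
14–15 s: ½(11 + 1)(1) = 6 cm/s
Δv = 17 cm/s, so v(15) = 10 + (17) = 27 cm/s.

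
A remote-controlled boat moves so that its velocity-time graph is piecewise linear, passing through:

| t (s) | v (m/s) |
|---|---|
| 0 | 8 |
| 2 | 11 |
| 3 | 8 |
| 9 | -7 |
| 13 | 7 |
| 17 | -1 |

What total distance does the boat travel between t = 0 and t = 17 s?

77.6 m

Distance (not displacement) is the total path length: add the absolute areas under v-t.
0–2 s: |½(8 + 11)(2)| = 19 m
2–3 s: |½(11 + 8)(1)| = 9.5 m
3–9 s: v = 0 at t = 6.2 s; triangle areas 12.8 + 9.8 = 22.6 m
9–13 s: v = 0 at t = 11 s; triangle areas 7 + 7 = 14 m
13–17 s: v = 0 at t = 16.5 s; triangle areas 12.25 + 0.25 = 12.5 m
Total distance = 77.6 m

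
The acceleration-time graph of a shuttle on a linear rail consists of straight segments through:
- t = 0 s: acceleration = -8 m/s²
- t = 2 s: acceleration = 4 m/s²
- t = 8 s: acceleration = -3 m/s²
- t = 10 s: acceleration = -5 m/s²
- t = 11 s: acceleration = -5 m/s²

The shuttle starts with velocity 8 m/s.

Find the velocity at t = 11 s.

Δv equals the area under the a-t graph; then v = v₀ + Δv.
0–2 s: ½(-8 + 4)(2) = -4 m/s
2–8 s: ½(4 + -3)(6) = 3 m/s
8–10 s: ½(-3 + -5)(2) = -8 m/s
10–11 s: -5 × 1 = -5 m/s
Δv = -14 m/s, so v(11) = 8 + (-14) = -6 m/s.

-6 m/s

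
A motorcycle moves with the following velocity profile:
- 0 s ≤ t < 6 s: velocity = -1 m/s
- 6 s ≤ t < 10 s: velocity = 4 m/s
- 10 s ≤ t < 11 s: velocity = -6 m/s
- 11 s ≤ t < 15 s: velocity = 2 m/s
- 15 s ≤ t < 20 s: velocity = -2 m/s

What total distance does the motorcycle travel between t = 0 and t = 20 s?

Total distance travelled is ∫|v| dt — sum the magnitudes of each area piece.
0–6 s: |-1| × 6 = 6 m
6–10 s: |4| × 4 = 16 m
10–11 s: |-6| × 1 = 6 m
11–15 s: |2| × 4 = 8 m
15–20 s: |-2| × 5 = 10 m
Total distance = 46 m

46 m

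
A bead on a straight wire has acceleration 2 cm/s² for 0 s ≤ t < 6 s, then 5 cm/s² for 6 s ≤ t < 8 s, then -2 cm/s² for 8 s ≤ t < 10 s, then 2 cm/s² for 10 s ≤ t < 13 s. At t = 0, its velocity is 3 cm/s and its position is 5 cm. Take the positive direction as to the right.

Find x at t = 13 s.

On each constant-a segment, Δv = aΔt and Δx = v₀Δt + ½aΔt²; chain segment to segment.
0–6 s: v starts 3 cm/s; Δx = 3·6 + ½·2·6² = 54 cm; v ends 15 cm/s.
6–8 s: v starts 15 cm/s; Δx = 15·2 + ½·5·2² = 40 cm; v ends 25 cm/s.
8–10 s: v starts 25 cm/s; Δx = 25·2 + ½·-2·2² = 46 cm; v ends 21 cm/s.
10–13 s: v starts 21 cm/s; Δx = 21·3 + ½·2·3² = 72 cm; v ends 27 cm/s.
x(13) = 5 + Σ Δx = 217 cm.

217 cm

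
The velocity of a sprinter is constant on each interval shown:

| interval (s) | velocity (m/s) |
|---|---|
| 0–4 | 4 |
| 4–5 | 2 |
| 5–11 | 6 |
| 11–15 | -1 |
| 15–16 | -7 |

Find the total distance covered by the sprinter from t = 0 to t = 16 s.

65 m

Total distance travelled is ∫|v| dt — sum the magnitudes of each area piece.
0–4 s: |4| × 4 = 16 m
4–5 s: |2| × 1 = 2 m
5–11 s: |6| × 6 = 36 m
11–15 s: |-1| × 4 = 4 m
15–16 s: |-7| × 1 = 7 m
Total distance = 65 m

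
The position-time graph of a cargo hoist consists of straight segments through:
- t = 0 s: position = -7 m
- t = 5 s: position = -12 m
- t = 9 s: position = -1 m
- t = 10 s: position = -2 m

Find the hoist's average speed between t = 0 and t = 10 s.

Average speed = (total path length)/(elapsed time); on a piecewise-linear x-t graph the path length is Σ|Δx|.
0–5 s: |Δx| = |-12 − -7| = 5 m
5–9 s: |Δx| = |-1 − -12| = 11 m
9–10 s: |Δx| = |-2 − -1| = 1 m
Total path = 17 m; average speed = 17/10 = 1.7 m/s.

1.7 m/s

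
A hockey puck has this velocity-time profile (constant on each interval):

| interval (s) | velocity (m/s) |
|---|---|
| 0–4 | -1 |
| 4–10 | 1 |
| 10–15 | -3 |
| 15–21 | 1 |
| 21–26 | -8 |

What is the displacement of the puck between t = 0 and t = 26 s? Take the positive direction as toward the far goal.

-47 m

Displacement is the signed area under the v-t curve.
0–4 s: -1 × 4 = -4 m
4–10 s: 1 × 6 = 6 m
10–15 s: -3 × 5 = -15 m
15–21 s: 1 × 6 = 6 m
21–26 s: -8 × 5 = -40 m
Net displacement = -47 m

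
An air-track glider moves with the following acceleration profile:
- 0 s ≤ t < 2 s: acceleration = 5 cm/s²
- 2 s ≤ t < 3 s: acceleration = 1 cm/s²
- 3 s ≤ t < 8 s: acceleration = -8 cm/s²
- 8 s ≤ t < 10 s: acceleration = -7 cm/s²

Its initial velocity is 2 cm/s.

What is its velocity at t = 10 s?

-41 cm/s

Δv equals the area under the a-t graph; then v = v₀ + Δv.
0–2 s: 5 × 2 = 10 cm/s
2–3 s: 1 × 1 = 1 cm/s
3–8 s: -8 × 5 = -40 cm/s
8–10 s: -7 × 2 = -14 cm/s
Δv = -43 cm/s, so v(10) = 2 + (-43) = -41 cm/s.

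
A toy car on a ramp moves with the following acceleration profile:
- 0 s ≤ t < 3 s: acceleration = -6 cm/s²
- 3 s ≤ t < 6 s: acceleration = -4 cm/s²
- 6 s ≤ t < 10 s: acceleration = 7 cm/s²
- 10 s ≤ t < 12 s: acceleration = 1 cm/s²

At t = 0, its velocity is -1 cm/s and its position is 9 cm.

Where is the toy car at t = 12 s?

On each constant-a segment, Δv = aΔt and Δx = v₀Δt + ½aΔt²; chain segment to segment.
0–3 s: v starts -1 cm/s; Δx = -1·3 + ½·-6·3² = -30 cm; v ends -19 cm/s.
3–6 s: v starts -19 cm/s; Δx = -19·3 + ½·-4·3² = -75 cm; v ends -31 cm/s.
6–10 s: v starts -31 cm/s; Δx = -31·4 + ½·7·4² = -68 cm; v ends -3 cm/s.
10–12 s: v starts -3 cm/s; Δx = -3·2 + ½·1·2² = -4 cm; v ends -1 cm/s.
x(12) = 9 + Σ Δx = -168 cm.

-168 cm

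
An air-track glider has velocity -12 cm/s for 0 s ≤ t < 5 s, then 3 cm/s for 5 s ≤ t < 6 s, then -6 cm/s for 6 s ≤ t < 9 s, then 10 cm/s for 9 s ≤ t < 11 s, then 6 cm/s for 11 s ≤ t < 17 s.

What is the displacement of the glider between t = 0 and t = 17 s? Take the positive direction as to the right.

Net displacement equals the area under the velocity-time graph (areas below the axis count negative).
0–5 s: -12 × 5 = -60 cm
5–6 s: 3 × 1 = 3 cm
6–9 s: -6 × 3 = -18 cm
9–11 s: 10 × 2 = 20 cm
11–17 s: 6 × 6 = 36 cm
Net displacement = -19 cm

-19 cm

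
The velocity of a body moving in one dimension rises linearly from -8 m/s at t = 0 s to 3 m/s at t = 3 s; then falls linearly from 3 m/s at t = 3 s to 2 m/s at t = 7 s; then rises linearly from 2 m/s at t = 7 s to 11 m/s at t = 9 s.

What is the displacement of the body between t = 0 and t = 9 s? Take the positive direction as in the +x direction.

Net displacement equals the area under the velocity-time graph (areas below the axis count negative).
0–3 s: ½(-8 + 3)(3) = -7.5 m
3–7 s: ½(3 + 2)(4) = 10 m
7–9 s: ½(2 + 11)(2) = 13 m
Net displacement = 15.5 m

15.5 m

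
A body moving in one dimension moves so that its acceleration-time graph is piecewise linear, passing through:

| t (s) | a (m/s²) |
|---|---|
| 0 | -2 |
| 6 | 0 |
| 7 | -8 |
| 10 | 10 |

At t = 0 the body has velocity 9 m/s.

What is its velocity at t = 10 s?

Δv equals the area under the a-t graph; then v = v₀ + Δv.
0–6 s: ½(-2 + 0)(6) = -6 m/s
6–7 s: ½(0 + -8)(1) = -4 m/s
7–10 s: ½(-8 + 10)(3) = 3 m/s
Δv = -7 m/s, so v(10) = 9 + (-7) = 2 m/s.

2 m/s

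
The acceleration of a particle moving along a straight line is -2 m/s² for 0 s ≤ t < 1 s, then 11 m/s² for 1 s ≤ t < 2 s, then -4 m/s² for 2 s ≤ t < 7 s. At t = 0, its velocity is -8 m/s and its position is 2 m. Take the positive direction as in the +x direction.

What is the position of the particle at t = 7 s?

-56.5 m

On each constant-a segment, Δv = aΔt and Δx = v₀Δt + ½aΔt²; chain segment to segment.
0–1 s: v starts -8 m/s; Δx = -8·1 + ½·-2·1² = -9 m; v ends -10 m/s.
1–2 s: v starts -10 m/s; Δx = -10·1 + ½·11·1² = -4.5 m; v ends 1 m/s.
2–7 s: v starts 1 m/s; Δx = 1·5 + ½·-4·5² = -45 m; v ends -19 m/s.
x(7) = 2 + Σ Δx = -56.5 m.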